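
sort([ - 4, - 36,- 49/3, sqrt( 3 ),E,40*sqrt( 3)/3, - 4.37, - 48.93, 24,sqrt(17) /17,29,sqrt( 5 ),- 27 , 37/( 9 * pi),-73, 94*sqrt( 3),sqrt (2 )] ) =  [-73, - 48.93, - 36, - 27, - 49/3, - 4.37, -4,sqrt ( 17 ) /17,37/(9*pi ),sqrt( 2),  sqrt ( 3) , sqrt(5), E,40*sqrt(3)/3,24 , 29,94*sqrt( 3)]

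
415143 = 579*717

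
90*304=27360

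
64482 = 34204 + 30278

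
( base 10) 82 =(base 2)1010010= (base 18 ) 4A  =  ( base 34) 2E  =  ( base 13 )64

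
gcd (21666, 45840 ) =6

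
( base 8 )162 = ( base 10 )114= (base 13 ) 8a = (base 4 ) 1302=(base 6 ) 310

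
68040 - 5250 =62790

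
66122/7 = 9446 = 9446.00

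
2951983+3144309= 6096292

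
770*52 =40040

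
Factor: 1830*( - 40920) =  - 2^4*3^2*5^2*11^1* 31^1*61^1 = - 74883600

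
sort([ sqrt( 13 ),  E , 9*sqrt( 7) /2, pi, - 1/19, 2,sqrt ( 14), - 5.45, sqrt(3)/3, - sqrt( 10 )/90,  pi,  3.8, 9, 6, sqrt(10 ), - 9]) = [ - 9  ,  -  5.45, - 1/19, - sqrt( 10 )/90, sqrt(3 )/3,2 , E , pi , pi, sqrt( 10),sqrt (13 ),sqrt(14 ),  3.8 , 6, 9, 9*sqrt( 7) /2 ] 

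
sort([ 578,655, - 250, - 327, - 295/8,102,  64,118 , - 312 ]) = [ - 327, - 312, -250,-295/8,  64, 102,118, 578, 655 ] 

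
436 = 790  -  354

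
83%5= 3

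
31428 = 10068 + 21360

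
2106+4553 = 6659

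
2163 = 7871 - 5708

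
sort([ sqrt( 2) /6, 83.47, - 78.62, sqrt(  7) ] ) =[ -78.62,sqrt(2)/6, sqrt(7), 83.47 ]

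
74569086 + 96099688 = 170668774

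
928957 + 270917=1199874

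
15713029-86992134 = -71279105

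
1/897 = 1/897 = 0.00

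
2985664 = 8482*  352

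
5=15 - 10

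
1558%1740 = 1558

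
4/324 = 1/81 = 0.01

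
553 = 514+39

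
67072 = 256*262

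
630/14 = 45 = 45.00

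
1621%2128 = 1621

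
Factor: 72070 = 2^1 *5^1*7207^1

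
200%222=200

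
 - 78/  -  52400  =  39/26200=0.00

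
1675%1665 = 10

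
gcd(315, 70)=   35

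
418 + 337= 755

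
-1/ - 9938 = 1/9938 = 0.00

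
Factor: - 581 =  - 7^1*83^1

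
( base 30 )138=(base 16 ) 3e6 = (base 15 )468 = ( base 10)998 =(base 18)318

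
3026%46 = 36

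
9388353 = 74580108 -65191755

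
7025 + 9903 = 16928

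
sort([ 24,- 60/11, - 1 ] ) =[ -60/11,- 1,24 ]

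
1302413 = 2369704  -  1067291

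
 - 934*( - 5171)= 4829714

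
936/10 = 93 + 3/5=93.60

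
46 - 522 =-476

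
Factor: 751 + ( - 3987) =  - 3236 = - 2^2*809^1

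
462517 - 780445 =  - 317928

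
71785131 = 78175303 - 6390172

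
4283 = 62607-58324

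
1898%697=504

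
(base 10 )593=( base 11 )49A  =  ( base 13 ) 368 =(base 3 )210222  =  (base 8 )1121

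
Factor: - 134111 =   -  41^1*3271^1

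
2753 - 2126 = 627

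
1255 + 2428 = 3683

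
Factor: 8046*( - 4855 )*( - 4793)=187230540690 = 2^1*3^3*5^1*149^1*971^1*4793^1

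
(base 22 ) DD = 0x12B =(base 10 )299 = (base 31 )9k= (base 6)1215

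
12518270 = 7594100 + 4924170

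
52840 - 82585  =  - 29745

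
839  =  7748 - 6909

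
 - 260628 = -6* 43438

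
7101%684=261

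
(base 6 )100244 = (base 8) 17304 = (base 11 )5A10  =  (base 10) 7876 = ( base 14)2c28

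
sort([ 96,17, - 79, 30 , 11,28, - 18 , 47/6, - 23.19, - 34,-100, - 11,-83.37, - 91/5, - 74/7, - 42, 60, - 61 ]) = [  -  100,-83.37, - 79, - 61 ,- 42, - 34, - 23.19 ,- 91/5, - 18, - 11, - 74/7, 47/6,11, 17, 28, 30,60, 96]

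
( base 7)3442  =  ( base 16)4E7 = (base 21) 2HG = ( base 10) 1255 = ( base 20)32f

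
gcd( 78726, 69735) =3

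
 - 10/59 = -1 + 49/59 = -0.17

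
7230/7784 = 3615/3892 =0.93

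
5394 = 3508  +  1886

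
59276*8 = 474208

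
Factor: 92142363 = 3^1*17^1 * 1806713^1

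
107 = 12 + 95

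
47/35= 47/35  =  1.34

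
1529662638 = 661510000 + 868152638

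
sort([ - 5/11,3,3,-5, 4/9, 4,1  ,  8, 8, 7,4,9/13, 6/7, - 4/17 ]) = [-5, - 5/11,-4/17 , 4/9,  9/13,6/7,1,3,3, 4,4, 7, 8, 8]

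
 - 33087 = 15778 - 48865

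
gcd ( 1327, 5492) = 1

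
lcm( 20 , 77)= 1540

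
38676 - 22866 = 15810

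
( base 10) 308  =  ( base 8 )464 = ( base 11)260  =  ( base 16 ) 134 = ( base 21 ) EE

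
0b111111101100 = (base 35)3bg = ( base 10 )4076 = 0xfec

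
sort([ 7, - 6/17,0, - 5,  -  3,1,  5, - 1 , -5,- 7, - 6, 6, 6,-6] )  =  [ - 7,-6, - 6, - 5, - 5,-3,- 1, - 6/17, 0,1,5,6,6,7] 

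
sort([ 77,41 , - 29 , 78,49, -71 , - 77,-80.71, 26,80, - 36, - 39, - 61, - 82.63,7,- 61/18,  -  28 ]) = [ - 82.63, - 80.71, - 77, - 71, - 61 ,  -  39, - 36, - 29, - 28, - 61/18,7,26,41, 49, 77 , 78,80]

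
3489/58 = 3489/58 = 60.16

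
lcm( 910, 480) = 43680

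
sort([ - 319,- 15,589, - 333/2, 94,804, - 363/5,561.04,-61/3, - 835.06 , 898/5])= [ - 835.06, - 319, - 333/2, - 363/5, - 61/3, - 15, 94, 898/5, 561.04, 589, 804 ] 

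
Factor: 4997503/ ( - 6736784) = -2^( - 4)*7^1*43^1 * 16603^1*421049^( - 1) 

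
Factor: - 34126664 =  - 2^3 * 11^1*13^1*23^1*1297^1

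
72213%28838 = 14537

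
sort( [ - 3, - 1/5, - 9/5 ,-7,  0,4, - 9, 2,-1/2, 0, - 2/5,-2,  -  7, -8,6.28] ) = [ - 9,  -  8,-7,  -  7,  -  3, - 2,  -  9/5, - 1/2,-2/5,- 1/5,0,0,2,4, 6.28]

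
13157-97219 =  - 84062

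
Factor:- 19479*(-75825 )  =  1476995175 =3^3 * 5^2*43^1 * 151^1 * 337^1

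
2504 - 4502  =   -1998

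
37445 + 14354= 51799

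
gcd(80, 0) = 80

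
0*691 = 0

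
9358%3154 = 3050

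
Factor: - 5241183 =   -  3^1*1747061^1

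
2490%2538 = 2490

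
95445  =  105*909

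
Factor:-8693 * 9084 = -78967212 = - 2^2*3^1 * 757^1  *8693^1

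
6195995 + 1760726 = 7956721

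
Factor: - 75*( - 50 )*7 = 2^1*3^1*5^4*7^1 = 26250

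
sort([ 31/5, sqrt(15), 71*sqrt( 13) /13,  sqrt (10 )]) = [sqrt(10), sqrt(15 ), 31/5, 71*sqrt(13 ) /13]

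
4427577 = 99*44723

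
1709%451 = 356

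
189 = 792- 603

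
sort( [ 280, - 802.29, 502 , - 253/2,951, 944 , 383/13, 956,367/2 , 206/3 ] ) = [ - 802.29,  -  253/2, 383/13,206/3,367/2,280 , 502,944,951,956]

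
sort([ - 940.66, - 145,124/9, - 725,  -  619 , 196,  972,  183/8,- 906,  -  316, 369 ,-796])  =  [ - 940.66,-906, - 796, - 725,  -  619, - 316,-145, 124/9,183/8,196,369,972]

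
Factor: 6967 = 6967^1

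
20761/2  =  10380 + 1/2 = 10380.50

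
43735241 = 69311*631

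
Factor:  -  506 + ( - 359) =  - 865 = - 5^1*173^1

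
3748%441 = 220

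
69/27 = 23/9 = 2.56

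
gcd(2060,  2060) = 2060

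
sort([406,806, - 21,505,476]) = [ - 21,406,476, 505,806]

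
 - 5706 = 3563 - 9269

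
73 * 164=11972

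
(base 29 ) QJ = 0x305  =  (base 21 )1fh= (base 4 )30011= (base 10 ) 773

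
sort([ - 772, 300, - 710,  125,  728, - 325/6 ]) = [ -772, - 710, - 325/6,  125,300,728] 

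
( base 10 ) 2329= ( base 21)55J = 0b100100011001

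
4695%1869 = 957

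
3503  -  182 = 3321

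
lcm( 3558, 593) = 3558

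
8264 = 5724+2540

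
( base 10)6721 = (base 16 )1A41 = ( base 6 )51041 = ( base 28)8G1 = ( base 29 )7sm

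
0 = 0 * 251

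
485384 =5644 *86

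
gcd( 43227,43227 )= 43227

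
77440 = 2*38720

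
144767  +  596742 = 741509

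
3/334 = 3/334 = 0.01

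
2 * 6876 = 13752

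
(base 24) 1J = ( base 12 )37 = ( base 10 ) 43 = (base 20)23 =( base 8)53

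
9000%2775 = 675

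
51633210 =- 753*( - 68570)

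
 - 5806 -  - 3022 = - 2784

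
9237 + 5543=14780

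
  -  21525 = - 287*75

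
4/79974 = 2/39987 = 0.00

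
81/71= 81/71 = 1.14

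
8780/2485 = 3 + 265/497 = 3.53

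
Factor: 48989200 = 2^4 * 5^2*13^1*9421^1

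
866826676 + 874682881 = 1741509557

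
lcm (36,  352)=3168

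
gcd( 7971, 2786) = 1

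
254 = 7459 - 7205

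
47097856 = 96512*488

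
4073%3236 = 837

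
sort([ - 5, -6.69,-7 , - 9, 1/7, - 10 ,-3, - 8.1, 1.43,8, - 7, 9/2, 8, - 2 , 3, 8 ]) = [ - 10,-9, - 8.1, - 7, - 7,-6.69,-5, - 3,  -  2, 1/7, 1.43, 3,9/2, 8, 8 , 8] 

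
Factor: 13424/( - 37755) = -16/45 = -2^4*3^(-2)*5^( - 1)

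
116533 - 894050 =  - 777517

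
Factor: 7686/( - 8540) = -2^( - 1 )*3^2*5^( - 1 ) = - 9/10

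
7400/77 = 7400/77 = 96.10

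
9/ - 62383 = - 1 + 62374/62383 =- 0.00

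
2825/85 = 565/17= 33.24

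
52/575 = 52/575 = 0.09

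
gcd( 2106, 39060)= 18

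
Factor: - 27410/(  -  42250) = 2741/4225  =  5^(-2)*13^(-2)*2741^1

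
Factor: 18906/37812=2^(-1) = 1/2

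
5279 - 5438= - 159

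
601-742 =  - 141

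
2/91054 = 1/45527 = 0.00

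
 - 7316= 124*( - 59)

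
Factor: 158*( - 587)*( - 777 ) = 2^1*3^1*7^1*37^1 * 79^1*587^1 = 72063642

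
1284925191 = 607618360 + 677306831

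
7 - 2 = 5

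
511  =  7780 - 7269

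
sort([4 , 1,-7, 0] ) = [ - 7, 0, 1, 4]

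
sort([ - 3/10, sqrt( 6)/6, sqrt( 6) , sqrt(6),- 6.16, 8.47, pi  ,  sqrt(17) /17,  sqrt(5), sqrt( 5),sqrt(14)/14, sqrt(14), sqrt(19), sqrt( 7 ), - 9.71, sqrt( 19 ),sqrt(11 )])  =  [ - 9.71, - 6.16, - 3/10, sqrt (17)/17, sqrt( 14) /14,sqrt(6)/6, sqrt( 5 ) , sqrt (5),sqrt (6), sqrt(6), sqrt ( 7),  pi , sqrt(11),sqrt(14), sqrt( 19),sqrt(19 ), 8.47 ] 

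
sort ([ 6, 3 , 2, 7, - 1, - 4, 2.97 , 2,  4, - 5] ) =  [ - 5  , - 4, - 1,2, 2, 2.97 , 3,4,6, 7 ] 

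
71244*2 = 142488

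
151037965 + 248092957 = 399130922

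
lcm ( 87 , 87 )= 87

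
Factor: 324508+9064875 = 9389383^1=9389383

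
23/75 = 23/75 = 0.31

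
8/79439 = 8/79439= 0.00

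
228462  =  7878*29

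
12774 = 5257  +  7517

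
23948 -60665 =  - 36717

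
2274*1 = 2274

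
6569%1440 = 809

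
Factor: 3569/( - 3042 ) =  - 2^( - 1)*3^ ( - 2) * 13^( -2) * 43^1*83^1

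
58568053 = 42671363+15896690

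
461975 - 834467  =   - 372492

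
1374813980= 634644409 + 740169571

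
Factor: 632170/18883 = 770/23 = 2^1 * 5^1 * 7^1*11^1*23^( - 1)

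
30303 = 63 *481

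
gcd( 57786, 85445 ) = 1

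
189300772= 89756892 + 99543880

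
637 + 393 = 1030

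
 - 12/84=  - 1+6/7 = - 0.14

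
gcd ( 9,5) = 1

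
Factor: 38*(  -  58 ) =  - 2204 = -  2^2*19^1*29^1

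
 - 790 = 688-1478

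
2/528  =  1/264 = 0.00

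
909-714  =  195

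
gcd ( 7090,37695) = 5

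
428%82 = 18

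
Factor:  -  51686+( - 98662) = -150348 = - 2^2*3^1*11^1*17^1*67^1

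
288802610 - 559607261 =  - 270804651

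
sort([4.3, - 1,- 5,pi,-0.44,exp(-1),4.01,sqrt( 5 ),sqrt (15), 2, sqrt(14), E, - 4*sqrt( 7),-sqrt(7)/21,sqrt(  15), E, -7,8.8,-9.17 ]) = [ - 4*sqrt (7), - 9.17 ,-7,-5,-1,  -  0.44, - sqrt(7) /21, exp( - 1), 2, sqrt(5),E, E, pi, sqrt(14),sqrt (15),sqrt( 15), 4.01,4.3,8.8 ] 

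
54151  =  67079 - 12928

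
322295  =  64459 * 5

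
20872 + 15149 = 36021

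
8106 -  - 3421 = 11527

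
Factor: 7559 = 7559^1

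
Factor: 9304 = 2^3*1163^1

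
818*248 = 202864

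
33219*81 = 2690739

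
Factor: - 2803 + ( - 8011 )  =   - 10814=- 2^1 * 5407^1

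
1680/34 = 49+7/17 = 49.41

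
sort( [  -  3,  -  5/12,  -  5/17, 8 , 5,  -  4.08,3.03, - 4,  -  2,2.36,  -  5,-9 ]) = [ - 9, - 5,  -  4.08,-4, - 3,- 2, - 5/12,  -  5/17, 2.36,3.03, 5,8] 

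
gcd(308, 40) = 4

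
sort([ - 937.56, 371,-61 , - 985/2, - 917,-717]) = [ - 937.56, - 917 , - 717 , - 985/2 , - 61, 371]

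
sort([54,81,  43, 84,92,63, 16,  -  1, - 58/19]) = [- 58/19, - 1,16,43,  54 , 63,81,84,92] 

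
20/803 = 20/803 = 0.02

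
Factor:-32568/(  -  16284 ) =2 = 2^1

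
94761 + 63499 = 158260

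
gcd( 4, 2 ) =2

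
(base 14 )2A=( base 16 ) 26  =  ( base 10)38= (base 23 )1f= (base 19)20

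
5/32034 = 5/32034= 0.00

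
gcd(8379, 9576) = 1197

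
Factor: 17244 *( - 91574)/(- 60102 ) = 12532556/477 = 2^2*3^( - 2)* 31^1*53^( - 1 ) * 211^1*479^1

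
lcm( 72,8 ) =72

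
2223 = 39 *57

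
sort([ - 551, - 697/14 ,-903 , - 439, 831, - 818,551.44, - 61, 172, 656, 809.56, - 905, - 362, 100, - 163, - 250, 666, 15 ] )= [ - 905  , - 903 ,-818, - 551, - 439, - 362, - 250,-163,  -  61,  -  697/14,15, 100,172  ,  551.44,656,666, 809.56, 831 ]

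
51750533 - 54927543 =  - 3177010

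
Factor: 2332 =2^2*11^1*53^1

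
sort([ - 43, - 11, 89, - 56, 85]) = [ - 56, - 43, - 11,  85, 89 ] 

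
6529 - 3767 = 2762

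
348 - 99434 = - 99086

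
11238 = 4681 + 6557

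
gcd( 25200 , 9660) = 420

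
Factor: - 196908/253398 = -122/157 = -2^1*61^1*157^(-1)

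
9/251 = 9/251 =0.04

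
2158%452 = 350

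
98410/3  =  98410/3  =  32803.33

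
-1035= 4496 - 5531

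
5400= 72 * 75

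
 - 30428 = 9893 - 40321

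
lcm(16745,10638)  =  904230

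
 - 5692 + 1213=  - 4479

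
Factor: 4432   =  2^4*277^1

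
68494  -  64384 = 4110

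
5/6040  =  1/1208  =  0.00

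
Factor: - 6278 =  - 2^1*43^1*73^1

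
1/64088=1/64088 = 0.00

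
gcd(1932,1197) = 21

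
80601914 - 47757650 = 32844264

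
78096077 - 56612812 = 21483265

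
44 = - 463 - -507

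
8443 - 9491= -1048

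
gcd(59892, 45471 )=69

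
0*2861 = 0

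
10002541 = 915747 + 9086794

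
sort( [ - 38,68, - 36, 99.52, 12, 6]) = [ - 38, - 36,6, 12, 68 , 99.52]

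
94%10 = 4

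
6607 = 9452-2845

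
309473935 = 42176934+267297001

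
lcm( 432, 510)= 36720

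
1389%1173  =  216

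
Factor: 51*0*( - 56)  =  0 =0^1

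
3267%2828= 439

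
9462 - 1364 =8098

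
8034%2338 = 1020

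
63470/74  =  31735/37 = 857.70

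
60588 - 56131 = 4457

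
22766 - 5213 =17553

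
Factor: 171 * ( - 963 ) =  -164673 = - 3^4*19^1*107^1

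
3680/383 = 3680/383 = 9.61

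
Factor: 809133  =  3^1*13^1*20747^1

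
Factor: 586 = 2^1*293^1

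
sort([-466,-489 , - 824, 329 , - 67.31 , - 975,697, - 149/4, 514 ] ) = [ - 975, - 824 , - 489 , - 466, -67.31, - 149/4, 329 , 514,  697] 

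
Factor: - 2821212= - 2^2*3^2*78367^1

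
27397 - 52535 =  - 25138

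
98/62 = 49/31 = 1.58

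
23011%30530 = 23011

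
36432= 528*69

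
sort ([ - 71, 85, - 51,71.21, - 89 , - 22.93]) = [ - 89, -71 , - 51, - 22.93, 71.21, 85]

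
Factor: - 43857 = -3^2*11^1*443^1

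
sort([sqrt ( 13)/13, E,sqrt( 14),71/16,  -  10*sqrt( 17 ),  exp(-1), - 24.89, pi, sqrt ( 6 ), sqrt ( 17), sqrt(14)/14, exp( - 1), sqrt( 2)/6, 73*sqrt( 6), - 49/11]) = [ - 10*sqrt (17), - 24.89, - 49/11,sqrt (2 )/6, sqrt( 14)/14,sqrt(13)/13 , exp( -1),exp( - 1 ),sqrt (6), E, pi, sqrt( 14 ),sqrt (17), 71/16 , 73 * sqrt( 6) ]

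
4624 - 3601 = 1023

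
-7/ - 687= 7/687 = 0.01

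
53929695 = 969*55655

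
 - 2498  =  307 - 2805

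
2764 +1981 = 4745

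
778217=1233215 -454998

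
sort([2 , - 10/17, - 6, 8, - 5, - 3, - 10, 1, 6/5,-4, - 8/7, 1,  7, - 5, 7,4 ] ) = [-10, - 6,- 5, - 5,-4,-3, - 8/7, - 10/17, 1, 1, 6/5,2, 4,7, 7, 8]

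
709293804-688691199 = 20602605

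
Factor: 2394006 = 2^1*3^1*31^1 *61^1*211^1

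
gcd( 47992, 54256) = 8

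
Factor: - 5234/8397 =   -  2^1 * 3^(-3)*311^( - 1 )  *2617^1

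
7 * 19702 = 137914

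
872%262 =86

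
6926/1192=3463/596 = 5.81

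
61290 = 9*6810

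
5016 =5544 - 528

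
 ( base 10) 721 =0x2D1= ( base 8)1321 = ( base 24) 161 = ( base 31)n8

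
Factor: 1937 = 13^1*149^1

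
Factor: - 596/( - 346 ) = 2^1*149^1*173^( - 1)  =  298/173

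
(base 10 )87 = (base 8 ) 127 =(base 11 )7A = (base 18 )4f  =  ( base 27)36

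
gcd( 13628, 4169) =1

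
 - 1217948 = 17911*( - 68)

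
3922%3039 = 883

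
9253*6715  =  62133895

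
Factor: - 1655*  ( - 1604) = 2654620 = 2^2*5^1 * 331^1*401^1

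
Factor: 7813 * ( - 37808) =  - 2^4*13^1 * 17^1*139^1  *  601^1 = - 295393904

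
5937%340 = 157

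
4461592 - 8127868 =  - 3666276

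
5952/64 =93 = 93.00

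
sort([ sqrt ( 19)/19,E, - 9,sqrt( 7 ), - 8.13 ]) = [ - 9, - 8.13,sqrt( 19)/19, sqrt(7 ), E ]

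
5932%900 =532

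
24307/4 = 24307/4= 6076.75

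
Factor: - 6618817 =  - 487^1 * 13591^1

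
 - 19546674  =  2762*( - 7077 ) 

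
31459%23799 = 7660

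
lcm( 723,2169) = 2169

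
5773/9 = 5773/9 = 641.44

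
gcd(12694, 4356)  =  22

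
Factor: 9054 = 2^1 * 3^2*503^1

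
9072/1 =9072 =9072.00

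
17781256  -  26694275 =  - 8913019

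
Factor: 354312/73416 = 3^1*23^( - 1 )*37^1 = 111/23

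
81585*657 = 53601345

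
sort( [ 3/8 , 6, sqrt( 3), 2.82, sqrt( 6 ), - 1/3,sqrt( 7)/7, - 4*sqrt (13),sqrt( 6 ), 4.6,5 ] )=[  -  4* sqrt( 13),-1/3,  3/8, sqrt(7 ) /7 , sqrt( 3 ),  sqrt(6),sqrt( 6 ), 2.82,  4.6,5,6] 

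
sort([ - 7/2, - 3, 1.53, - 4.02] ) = [ - 4.02, - 7/2, - 3,1.53 ] 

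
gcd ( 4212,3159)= 1053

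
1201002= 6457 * 186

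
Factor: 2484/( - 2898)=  - 2^1*3^1*7^( - 1) = - 6/7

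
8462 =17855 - 9393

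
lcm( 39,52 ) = 156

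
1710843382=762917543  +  947925839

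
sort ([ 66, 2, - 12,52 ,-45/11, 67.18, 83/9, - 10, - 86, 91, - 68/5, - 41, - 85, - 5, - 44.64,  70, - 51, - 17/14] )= [ - 86,- 85, - 51, - 44.64, - 41, - 68/5,  -  12, - 10, - 5, - 45/11, - 17/14, 2, 83/9, 52 , 66, 67.18,70 , 91]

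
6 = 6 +0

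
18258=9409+8849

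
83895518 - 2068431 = 81827087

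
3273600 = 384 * 8525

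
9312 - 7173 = 2139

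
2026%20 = 6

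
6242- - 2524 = 8766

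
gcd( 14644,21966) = 7322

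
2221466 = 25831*86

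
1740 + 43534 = 45274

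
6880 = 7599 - 719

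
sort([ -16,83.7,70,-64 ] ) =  [  -  64, - 16, 70, 83.7] 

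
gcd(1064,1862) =266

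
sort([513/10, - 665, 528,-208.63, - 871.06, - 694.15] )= [ - 871.06,-694.15,-665, - 208.63 , 513/10, 528]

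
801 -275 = 526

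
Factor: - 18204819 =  - 3^1*6068273^1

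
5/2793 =5/2793 = 0.00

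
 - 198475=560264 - 758739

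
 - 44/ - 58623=44/58623 = 0.00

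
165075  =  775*213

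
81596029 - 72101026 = 9495003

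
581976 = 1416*411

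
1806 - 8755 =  - 6949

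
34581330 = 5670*6099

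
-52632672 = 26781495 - 79414167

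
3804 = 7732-3928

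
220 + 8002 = 8222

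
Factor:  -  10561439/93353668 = - 2^( - 2 )*7^1*23^1 *29^ ( - 1 )*61^(  -  1)*79^( - 1)*167^( - 1 )*65599^1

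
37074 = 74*501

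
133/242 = 133/242 = 0.55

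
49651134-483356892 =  - 433705758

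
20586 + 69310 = 89896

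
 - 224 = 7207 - 7431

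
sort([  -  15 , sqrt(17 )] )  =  [ - 15 , sqrt(17 ) ] 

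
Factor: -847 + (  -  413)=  -2^2*3^2*5^1 * 7^1 = - 1260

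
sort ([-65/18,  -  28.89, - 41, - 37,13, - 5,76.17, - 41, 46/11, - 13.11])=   [ - 41,-41, - 37, - 28.89 , - 13.11, - 5, - 65/18, 46/11,13,76.17 ]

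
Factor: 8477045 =5^1 * 71^1*23879^1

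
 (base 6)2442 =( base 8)1132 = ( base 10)602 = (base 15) 2a2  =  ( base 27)m8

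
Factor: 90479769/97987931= 3^1*23^1*31^(- 1)* 463^( - 1)*6827^( - 1 )*1311301^1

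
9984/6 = 1664 = 1664.00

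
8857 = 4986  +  3871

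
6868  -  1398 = 5470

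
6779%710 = 389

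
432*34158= 14756256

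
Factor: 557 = 557^1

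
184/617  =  184/617 = 0.30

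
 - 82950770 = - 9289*8930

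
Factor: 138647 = 138647^1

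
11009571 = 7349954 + 3659617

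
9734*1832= 17832688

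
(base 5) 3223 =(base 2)110110110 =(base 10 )438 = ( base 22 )JK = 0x1B6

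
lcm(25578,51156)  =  51156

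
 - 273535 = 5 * ( - 54707)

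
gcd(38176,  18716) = 4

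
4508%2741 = 1767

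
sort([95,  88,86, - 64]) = [ - 64, 86, 88,  95 ]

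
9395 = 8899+496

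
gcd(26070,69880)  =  10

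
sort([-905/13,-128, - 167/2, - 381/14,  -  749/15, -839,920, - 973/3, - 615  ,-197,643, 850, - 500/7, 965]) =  [ - 839, - 615, - 973/3, - 197,-128, - 167/2, - 500/7, - 905/13 , - 749/15, - 381/14,643,850 , 920,965 ]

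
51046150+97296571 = 148342721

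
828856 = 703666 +125190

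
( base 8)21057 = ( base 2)10001000101111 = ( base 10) 8751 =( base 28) B4F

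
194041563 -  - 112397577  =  306439140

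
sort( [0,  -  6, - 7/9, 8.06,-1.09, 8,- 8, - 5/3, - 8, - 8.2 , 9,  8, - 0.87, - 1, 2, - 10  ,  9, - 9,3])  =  [ - 10, - 9,  -  8.2,  -  8, - 8, - 6, - 5/3,- 1.09, - 1,- 0.87, - 7/9, 0,2 , 3,8, 8, 8.06, 9  ,  9]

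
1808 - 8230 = - 6422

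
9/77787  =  1/8643= 0.00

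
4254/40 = 106 + 7/20 = 106.35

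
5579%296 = 251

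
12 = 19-7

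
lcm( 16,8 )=16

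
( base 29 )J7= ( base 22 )138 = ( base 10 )558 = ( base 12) 3a6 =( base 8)1056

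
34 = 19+15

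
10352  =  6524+3828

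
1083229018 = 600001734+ 483227284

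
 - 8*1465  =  - 11720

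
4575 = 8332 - 3757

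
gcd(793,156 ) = 13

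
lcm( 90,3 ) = 90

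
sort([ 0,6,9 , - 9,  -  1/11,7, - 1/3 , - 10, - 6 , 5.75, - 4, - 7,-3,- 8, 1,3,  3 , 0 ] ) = [ - 10 , - 9, - 8, - 7, - 6, - 4, - 3, - 1/3, - 1/11, 0 , 0,1,3,  3,  5.75,6,7,9]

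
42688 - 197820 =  - 155132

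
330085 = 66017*5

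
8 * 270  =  2160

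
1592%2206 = 1592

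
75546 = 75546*1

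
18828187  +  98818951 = 117647138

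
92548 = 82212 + 10336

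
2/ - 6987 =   -  2/6987 =-0.00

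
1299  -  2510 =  - 1211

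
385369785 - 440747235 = - 55377450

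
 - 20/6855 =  - 4/1371=- 0.00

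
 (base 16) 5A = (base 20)4A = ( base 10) 90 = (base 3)10100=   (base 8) 132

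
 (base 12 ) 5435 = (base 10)9257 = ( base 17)1f09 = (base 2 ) 10010000101001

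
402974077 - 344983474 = 57990603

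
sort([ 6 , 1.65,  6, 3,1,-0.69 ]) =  [ - 0.69, 1, 1.65, 3 , 6, 6 ]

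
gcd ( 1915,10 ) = 5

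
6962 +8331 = 15293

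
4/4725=4/4725 = 0.00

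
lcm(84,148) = 3108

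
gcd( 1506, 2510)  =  502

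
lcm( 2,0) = 0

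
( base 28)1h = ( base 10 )45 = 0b101101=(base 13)36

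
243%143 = 100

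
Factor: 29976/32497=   2^3*3^1*1249^1*32497^( - 1)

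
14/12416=7/6208 =0.00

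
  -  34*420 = -14280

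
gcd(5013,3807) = 9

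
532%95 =57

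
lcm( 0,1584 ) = 0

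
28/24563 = 4/3509 = 0.00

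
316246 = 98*3227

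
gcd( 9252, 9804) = 12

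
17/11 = 17/11 = 1.55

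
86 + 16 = 102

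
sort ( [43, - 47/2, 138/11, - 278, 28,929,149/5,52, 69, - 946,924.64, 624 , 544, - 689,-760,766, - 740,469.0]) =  [ - 946,  -  760, - 740, - 689 , - 278, - 47/2,138/11,28,149/5,43, 52,69,469.0 , 544,624,766,924.64, 929]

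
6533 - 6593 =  - 60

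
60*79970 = 4798200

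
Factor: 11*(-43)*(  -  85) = 5^1*11^1*17^1*43^1 = 40205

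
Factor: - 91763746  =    -  2^1*97^1*473009^1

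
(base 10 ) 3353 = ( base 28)47L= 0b110100011001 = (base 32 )38p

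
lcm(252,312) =6552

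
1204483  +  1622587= 2827070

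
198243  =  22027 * 9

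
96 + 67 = 163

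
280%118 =44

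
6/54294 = 1/9049 = 0.00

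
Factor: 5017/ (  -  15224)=-2^( - 3)*11^ ( - 1)*29^1 = -29/88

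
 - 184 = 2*(  -  92)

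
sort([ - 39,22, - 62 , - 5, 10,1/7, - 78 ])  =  [ - 78,  -  62, - 39, - 5, 1/7,10,  22 ]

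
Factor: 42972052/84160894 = 21486026/42080447 = 2^1*389^1*27617^1*42080447^( -1 ) 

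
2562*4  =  10248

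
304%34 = 32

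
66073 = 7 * 9439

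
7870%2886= 2098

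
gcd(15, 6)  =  3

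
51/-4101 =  - 17/1367 = -0.01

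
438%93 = 66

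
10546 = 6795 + 3751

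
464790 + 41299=506089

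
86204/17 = 86204/17 = 5070.82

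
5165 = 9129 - 3964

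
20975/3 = 20975/3 = 6991.67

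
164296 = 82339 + 81957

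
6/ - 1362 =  - 1/227 =- 0.00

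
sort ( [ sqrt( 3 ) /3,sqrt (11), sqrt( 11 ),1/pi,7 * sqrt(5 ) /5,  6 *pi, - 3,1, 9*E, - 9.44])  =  [ - 9.44,- 3, 1/pi,sqrt( 3 )/3,1,7*sqrt( 5 ) /5,sqrt(11),  sqrt( 11 ), 6*pi, 9*E]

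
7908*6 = 47448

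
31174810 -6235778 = 24939032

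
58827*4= 235308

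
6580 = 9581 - 3001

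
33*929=30657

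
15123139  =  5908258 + 9214881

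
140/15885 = 28/3177 = 0.01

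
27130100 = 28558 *950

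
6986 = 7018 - 32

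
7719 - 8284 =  -565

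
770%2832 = 770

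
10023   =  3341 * 3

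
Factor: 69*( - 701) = -3^1*23^1 * 701^1  =  - 48369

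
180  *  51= 9180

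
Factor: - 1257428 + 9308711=3^2*53^1*16879^1  =  8051283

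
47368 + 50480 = 97848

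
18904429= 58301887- 39397458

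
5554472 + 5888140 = 11442612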